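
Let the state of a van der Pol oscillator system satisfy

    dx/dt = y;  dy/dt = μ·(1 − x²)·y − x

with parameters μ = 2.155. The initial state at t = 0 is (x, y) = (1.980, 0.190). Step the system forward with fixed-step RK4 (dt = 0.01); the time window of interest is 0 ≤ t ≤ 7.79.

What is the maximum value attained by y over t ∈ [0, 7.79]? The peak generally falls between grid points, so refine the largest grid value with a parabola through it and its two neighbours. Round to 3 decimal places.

t=0.000: state=(1.980, 0.190)
step 1 (dt=0.01): k1=(0.190, -3.176), k2=(0.174, -3.078), k3=(0.175, -3.081), k4=(0.159, -2.986); state += dt/6·(k1+2k2+2k3+k4)
t=0.010: state=(1.982, 0.159)
t=0.020: state=(1.983, 0.130)
t=0.030: state=(1.984, 0.103)
continuing one RK4 step at a time; state shown every 50 steps (Δt=0.5):
t=0.500: state=(1.898, -0.303)
t=1.000: state=(1.729, -0.372)
t=1.500: state=(1.523, -0.457)
t=2.000: state=(1.259, -0.621)
t=2.500: state=(0.862, -1.042)
t=3.000: state=(0.037, -2.617)
t=3.500: state=(-1.686, -2.480)
t=4.000: state=(-2.008, 0.175)
t=4.500: state=(-1.870, 0.326)
t=5.000: state=(-1.692, 0.386)
t=5.500: state=(-1.478, 0.480)
t=6.000: state=(-1.197, 0.671)
t=6.500: state=(-0.755, 1.199)
t=7.000: state=(0.240, 3.195)
t=7.500: state=(1.872, 1.442)
t=7.790: state=(2.021, -0.028)
largest grid value and its neighbours: y(7.180)=4.00325, y(7.190)=4.00684, y(7.200)=4.00352
parabola through these three points peaks at t≈7.190 with y≈4.00684

max y = 4.007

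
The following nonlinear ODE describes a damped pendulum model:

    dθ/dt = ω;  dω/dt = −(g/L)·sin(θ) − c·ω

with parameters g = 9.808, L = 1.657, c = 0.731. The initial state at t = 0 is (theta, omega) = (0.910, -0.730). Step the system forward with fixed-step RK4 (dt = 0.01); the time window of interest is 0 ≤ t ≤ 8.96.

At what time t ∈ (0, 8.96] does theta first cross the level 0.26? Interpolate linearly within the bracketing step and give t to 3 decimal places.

t=0.000: state=(0.910, -0.730)
step 1 (dt=0.01): k1=(-0.730, -4.140), k2=(-0.751, -4.111), k3=(-0.751, -4.111), k4=(-0.771, -4.082); state += dt/6·(k1+2k2+2k3+k4)
t=0.010: state=(0.902, -0.771)
t=0.020: state=(0.895, -0.812)
t=0.030: state=(0.886, -0.852)
t=0.450: state=(0.272, -1.811)
next step: t=0.460: state=(0.254, -1.813) — theta has crossed 0.26
linear interpolation between t=0.450 (0.27225) and t=0.460 (0.25413) → t≈0.457

t = 0.457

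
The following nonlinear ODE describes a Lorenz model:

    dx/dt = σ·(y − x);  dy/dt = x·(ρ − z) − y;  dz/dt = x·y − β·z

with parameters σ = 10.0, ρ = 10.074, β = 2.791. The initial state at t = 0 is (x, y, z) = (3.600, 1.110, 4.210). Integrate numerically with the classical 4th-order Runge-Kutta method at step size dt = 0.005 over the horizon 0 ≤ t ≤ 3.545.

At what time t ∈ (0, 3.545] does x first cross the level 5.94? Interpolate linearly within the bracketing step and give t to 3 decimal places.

t = 0.389

t=0.000: state=(3.600, 1.110, 4.210)
step 1 (dt=0.005): k1=(-24.900, 20.000, -7.754), k2=(-23.777, 19.654, -7.592), k3=(-23.814, 19.670, -7.593), k4=(-22.726, 19.336, -7.438); state += dt/6·(k1+2k2+2k3+k4)
t=0.005: state=(3.481, 1.208, 4.172)
t=0.010: state=(3.373, 1.303, 4.136)
t=0.015: state=(3.274, 1.396, 4.101)
continuing one RK4 step at a time; state shown every 40 steps (Δt=0.2):
t=0.200: state=(3.223, 4.209, 3.658)
t=0.385: state=(5.873, 7.521, 6.254)
next step: t=0.390: state=(5.956, 7.595, 6.389) — x has crossed 5.94
linear interpolation between t=0.385 (5.87340) and t=0.390 (5.95558) → t≈0.389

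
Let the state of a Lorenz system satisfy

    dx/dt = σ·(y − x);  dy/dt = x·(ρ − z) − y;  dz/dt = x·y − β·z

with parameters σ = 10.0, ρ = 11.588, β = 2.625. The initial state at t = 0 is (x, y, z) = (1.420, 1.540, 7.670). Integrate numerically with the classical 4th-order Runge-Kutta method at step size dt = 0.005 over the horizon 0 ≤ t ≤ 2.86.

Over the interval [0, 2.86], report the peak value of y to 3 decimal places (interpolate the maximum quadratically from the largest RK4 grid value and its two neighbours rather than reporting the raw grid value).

t=0.000: state=(1.420, 1.540, 7.670)
step 1 (dt=0.005): k1=(1.200, 4.024, -17.947), k2=(1.271, 4.089, -17.810), k3=(1.270, 4.089, -17.811), k4=(1.341, 4.155, -17.674); state += dt/6·(k1+2k2+2k3+k4)
t=0.005: state=(1.426, 1.560, 7.581)
t=0.010: state=(1.433, 1.582, 7.493)
t=0.015: state=(1.441, 1.603, 7.407)
continuing one RK4 step at a time; state shown every 20 steps (Δt=0.1):
t=0.100: state=(1.681, 2.086, 6.143)
t=0.200: state=(2.250, 2.999, 5.162)
t=0.300: state=(3.219, 4.426, 4.863)
t=0.400: state=(4.686, 6.401, 5.641)
t=0.500: state=(6.524, 8.353, 8.070)
t=0.600: state=(7.927, 8.655, 11.851)
t=0.700: state=(7.671, 6.456, 14.481)
t=0.800: state=(5.912, 3.907, 14.195)
t=0.900: state=(4.131, 2.705, 12.306)
t=1.000: state=(3.134, 2.546, 10.264)
t=1.100: state=(2.880, 2.922, 8.596)
t=1.200: state=(3.163, 3.672, 7.476)
t=1.300: state=(3.876, 4.785, 7.057)
t=1.400: state=(4.947, 6.149, 7.568)
t=1.500: state=(6.160, 7.293, 9.170)
t=1.600: state=(6.987, 7.394, 11.421)
t=1.700: state=(6.852, 6.191, 13.005)
t=1.800: state=(5.853, 4.657, 13.022)
t=1.900: state=(4.718, 3.739, 11.919)
t=2.000: state=(3.992, 3.531, 10.521)
t=2.100: state=(3.785, 3.817, 9.324)
t=2.200: state=(4.022, 4.446, 8.577)
t=2.300: state=(4.598, 5.303, 8.446)
t=2.400: state=(5.372, 6.172, 9.035)
t=2.500: state=(6.089, 6.661, 10.236)
t=2.600: state=(6.404, 6.425, 11.530)
t=2.700: state=(6.130, 5.598, 12.211)
t=2.800: state=(5.465, 4.739, 12.012)
t=2.860: state=(5.046, 4.394, 11.587)
largest grid value and its neighbours: y(0.560)=8.85146, y(0.565)=8.85227, y(0.570)=8.84597
parabola through these three points peaks at t≈0.563 with y≈8.85280

max y = 8.853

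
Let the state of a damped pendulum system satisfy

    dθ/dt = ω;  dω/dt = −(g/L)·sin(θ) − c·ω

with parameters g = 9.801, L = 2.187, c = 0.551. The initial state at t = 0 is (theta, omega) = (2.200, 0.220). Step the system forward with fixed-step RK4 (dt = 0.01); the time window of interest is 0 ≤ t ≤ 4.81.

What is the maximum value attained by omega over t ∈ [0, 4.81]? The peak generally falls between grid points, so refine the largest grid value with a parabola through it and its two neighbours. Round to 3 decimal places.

max omega = 1.961

t=0.000: state=(2.200, 0.220)
step 1 (dt=0.01): k1=(0.220, -3.744), k2=(0.201, -3.731), k3=(0.201, -3.732), k4=(0.183, -3.719); state += dt/6·(k1+2k2+2k3+k4)
t=0.010: state=(2.202, 0.183)
t=0.020: state=(2.204, 0.146)
t=0.030: state=(2.205, 0.109)
continuing one RK4 step at a time; state shown every 20 steps (Δt=0.2):
t=0.200: state=(2.172, -0.490)
t=0.400: state=(2.006, -1.171)
t=0.600: state=(1.703, -1.859)
t=0.800: state=(1.265, -2.504)
t=1.000: state=(0.715, -2.944)
t=1.200: state=(0.115, -2.970)
t=1.400: state=(-0.441, -2.514)
t=1.600: state=(-0.868, -1.727)
t=1.800: state=(-1.124, -0.829)
t=2.000: state=(-1.202, 0.042)
t=2.200: state=(-1.114, 0.819)
t=2.400: state=(-0.884, 1.449)
t=2.600: state=(-0.549, 1.855)
t=2.800: state=(-0.163, 1.954)
t=3.000: state=(0.210, 1.724)
t=3.200: state=(0.510, 1.238)
t=3.400: state=(0.696, 0.619)
t=3.600: state=(0.756, -0.016)
t=3.800: state=(0.695, -0.583)
t=4.000: state=(0.532, -1.014)
t=4.200: state=(0.302, -1.253)
t=4.400: state=(0.046, -1.267)
t=4.600: state=(-0.190, -1.069)
t=4.800: state=(-0.371, -0.717)
t=4.810: state=(-0.378, -0.696)
largest grid value and its neighbours: omega(2.750)=1.96084, omega(2.760)=1.96116, omega(2.770)=1.96063
parabola through these three points peaks at t≈2.759 with omega≈1.96117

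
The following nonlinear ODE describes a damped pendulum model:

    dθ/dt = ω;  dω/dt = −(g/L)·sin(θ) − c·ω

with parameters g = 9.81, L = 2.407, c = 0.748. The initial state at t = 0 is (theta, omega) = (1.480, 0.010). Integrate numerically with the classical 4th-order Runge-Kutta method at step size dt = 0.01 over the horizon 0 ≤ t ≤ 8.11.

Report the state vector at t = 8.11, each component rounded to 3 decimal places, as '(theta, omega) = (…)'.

t=0.000: state=(1.480, 0.010)
step 1 (dt=0.01): k1=(0.010, -4.066), k2=(-0.010, -4.051), k3=(-0.010, -4.051), k4=(-0.031, -4.036); state += dt/6·(k1+2k2+2k3+k4)
t=0.010: state=(1.480, -0.031)
t=0.020: state=(1.479, -0.071)
t=0.030: state=(1.478, -0.111)
continuing one RK4 step at a time; state shown every 50 steps (Δt=0.5):
t=0.500: state=(1.041, -1.623)
t=1.000: state=(0.072, -1.956)
t=1.500: state=(-0.645, -0.759)
t=2.000: state=(-0.667, 0.590)
t=2.500: state=(-0.194, 1.120)
t=3.000: state=(0.278, 0.640)
t=3.500: state=(0.390, -0.177)
t=4.000: state=(0.169, -0.608)
t=4.500: state=(-0.114, -0.437)
t=5.000: state=(-0.220, 0.020)
t=5.500: state=(-0.122, 0.319)
t=6.000: state=(0.040, 0.277)
t=6.500: state=(0.120, 0.033)
t=7.000: state=(0.082, -0.161)
t=7.500: state=(-0.008, -0.169)
t=8.000: state=(-0.064, -0.043)
t=8.110: state=(-0.067, -0.011)

(theta, omega) = (-0.067, -0.011)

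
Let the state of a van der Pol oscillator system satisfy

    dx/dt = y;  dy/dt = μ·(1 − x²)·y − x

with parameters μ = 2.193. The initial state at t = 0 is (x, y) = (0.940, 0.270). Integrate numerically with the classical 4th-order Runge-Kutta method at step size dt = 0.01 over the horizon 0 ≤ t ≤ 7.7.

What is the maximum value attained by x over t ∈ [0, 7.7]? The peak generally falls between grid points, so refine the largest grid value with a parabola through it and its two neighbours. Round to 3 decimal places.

max x = 2.021

t=0.000: state=(0.940, 0.270)
step 1 (dt=0.01): k1=(0.270, -0.871), k2=(0.266, -0.875), k3=(0.266, -0.875), k4=(0.261, -0.879); state += dt/6·(k1+2k2+2k3+k4)
t=0.010: state=(0.943, 0.261)
t=0.020: state=(0.945, 0.252)
t=0.030: state=(0.948, 0.244)
continuing one RK4 step at a time; state shown every 25 steps (Δt=0.25):
t=0.250: state=(0.979, 0.036)
t=0.500: state=(0.957, -0.211)
t=0.750: state=(0.872, -0.471)
t=1.000: state=(0.716, -0.797)
t=1.250: state=(0.459, -1.313)
t=1.500: state=(0.024, -2.262)
t=1.750: state=(-0.708, -3.528)
t=2.000: state=(-1.550, -2.627)
t=2.250: state=(-1.919, -0.547)
t=2.500: state=(-1.950, 0.130)
t=2.750: state=(-1.895, 0.282)
t=3.000: state=(-1.817, 0.331)
t=3.250: state=(-1.730, 0.365)
t=3.500: state=(-1.635, 0.402)
t=3.750: state=(-1.529, 0.448)
t=4.000: state=(-1.409, 0.512)
t=4.250: state=(-1.270, 0.605)
t=4.500: state=(-1.102, 0.751)
t=4.750: state=(-0.886, 1.005)
t=5.000: state=(-0.581, 1.495)
t=5.250: state=(-0.095, 2.507)
t=5.500: state=(0.720, 3.951)
t=5.750: state=(1.641, 2.712)
t=6.000: state=(1.995, 0.446)
t=6.250: state=(2.011, -0.161)
t=6.500: state=(1.952, -0.280)
t=6.750: state=(1.877, -0.318)
t=7.000: state=(1.794, -0.346)
t=7.250: state=(1.704, -0.376)
t=7.500: state=(1.605, -0.414)
t=7.700: state=(1.518, -0.453)
largest grid value and its neighbours: x(6.130)=2.02103, x(6.140)=2.02105, x(6.150)=2.02087
parabola through these three points peaks at t≈6.136 with x≈2.02107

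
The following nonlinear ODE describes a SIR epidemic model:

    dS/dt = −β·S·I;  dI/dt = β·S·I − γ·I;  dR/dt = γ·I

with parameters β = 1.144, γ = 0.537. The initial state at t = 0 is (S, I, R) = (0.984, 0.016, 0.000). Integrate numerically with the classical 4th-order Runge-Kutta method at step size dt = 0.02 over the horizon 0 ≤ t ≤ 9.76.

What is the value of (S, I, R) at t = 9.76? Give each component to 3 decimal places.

t=0.000: state=(0.984, 0.016, 0.000)
step 1 (dt=0.02): k1=(-0.018, 0.009, 0.009), k2=(-0.018, 0.009, 0.009), k3=(-0.018, 0.009, 0.009), k4=(-0.018, 0.010, 0.009); state += dt/6·(k1+2k2+2k3+k4)
t=0.020: state=(0.984, 0.016, 0.000)
t=0.040: state=(0.983, 0.016, 0.000)
t=0.060: state=(0.983, 0.017, 0.001)
continuing one RK4 step at a time; state shown every 25 steps (Δt=0.5):
t=0.500: state=(0.974, 0.021, 0.005)
t=1.000: state=(0.960, 0.028, 0.012)
t=1.500: state=(0.942, 0.038, 0.020)
t=2.000: state=(0.919, 0.049, 0.032)
t=2.500: state=(0.890, 0.063, 0.047)
t=3.000: state=(0.855, 0.079, 0.066)
t=3.500: state=(0.813, 0.097, 0.089)
t=4.000: state=(0.765, 0.117, 0.118)
t=4.500: state=(0.711, 0.136, 0.152)
t=5.000: state=(0.655, 0.154, 0.191)
t=5.500: state=(0.597, 0.168, 0.235)
t=6.000: state=(0.540, 0.178, 0.281)
t=6.500: state=(0.487, 0.183, 0.330)
t=7.000: state=(0.439, 0.182, 0.379)
t=7.500: state=(0.396, 0.177, 0.427)
t=8.000: state=(0.359, 0.168, 0.474)
t=8.500: state=(0.327, 0.156, 0.517)
t=9.000: state=(0.300, 0.143, 0.557)
t=9.500: state=(0.278, 0.129, 0.594)
t=9.760: state=(0.268, 0.121, 0.611)

(S, I, R) = (0.268, 0.121, 0.611)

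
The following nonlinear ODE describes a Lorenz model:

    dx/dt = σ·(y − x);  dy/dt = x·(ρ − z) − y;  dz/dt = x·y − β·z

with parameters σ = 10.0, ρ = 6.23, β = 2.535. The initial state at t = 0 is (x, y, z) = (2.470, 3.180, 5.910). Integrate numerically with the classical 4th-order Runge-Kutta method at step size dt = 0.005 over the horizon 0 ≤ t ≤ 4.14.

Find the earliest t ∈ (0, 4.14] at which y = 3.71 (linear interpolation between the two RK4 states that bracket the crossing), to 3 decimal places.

t = 0.552

t=0.000: state=(2.470, 3.180, 5.910)
step 1 (dt=0.005): k1=(7.100, -2.390, -7.127), k2=(6.863, -2.334, -7.040), k3=(6.870, -2.334, -7.043), k4=(6.640, -2.279, -6.958); state += dt/6·(k1+2k2+2k3+k4)
t=0.005: state=(2.504, 3.168, 5.875)
t=0.010: state=(2.536, 3.157, 5.840)
t=0.015: state=(2.566, 3.147, 5.807)
continuing one RK4 step at a time; state shown every 40 steps (Δt=0.2):
t=0.200: state=(2.977, 3.066, 4.922)
t=0.400: state=(3.217, 3.383, 4.527)
t=0.550: state=(3.502, 3.705, 4.588)
next step: t=0.555: state=(3.512, 3.716, 4.595) — y has crossed 3.71
linear interpolation between t=0.550 (3.70533) and t=0.555 (3.71551) → t≈0.552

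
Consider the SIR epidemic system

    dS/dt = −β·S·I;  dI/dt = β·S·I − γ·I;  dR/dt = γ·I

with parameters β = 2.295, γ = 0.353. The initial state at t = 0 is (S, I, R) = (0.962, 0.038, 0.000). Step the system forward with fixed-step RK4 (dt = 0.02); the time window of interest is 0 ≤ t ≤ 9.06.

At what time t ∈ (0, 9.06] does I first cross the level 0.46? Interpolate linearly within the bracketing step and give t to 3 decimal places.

t = 1.816

t=0.000: state=(0.962, 0.038, 0.000)
step 1 (dt=0.02): k1=(-0.084, 0.070, 0.013), k2=(-0.085, 0.072, 0.014), k3=(-0.085, 0.072, 0.014), k4=(-0.087, 0.073, 0.014); state += dt/6·(k1+2k2+2k3+k4)
t=0.020: state=(0.960, 0.039, 0.000)
t=0.040: state=(0.959, 0.041, 0.001)
t=0.060: state=(0.957, 0.042, 0.001)
continuing one RK4 step at a time; state shown every 25 steps (Δt=0.5):
t=0.500: state=(0.896, 0.093, 0.011)
t=1.000: state=(0.761, 0.203, 0.036)
t=1.500: state=(0.551, 0.363, 0.086)
t=1.800: state=(0.415, 0.456, 0.129)
next step: t=1.820: state=(0.406, 0.461, 0.133) — I has crossed 0.46
linear interpolation between t=1.800 (0.45561) and t=1.820 (0.46101) → t≈1.816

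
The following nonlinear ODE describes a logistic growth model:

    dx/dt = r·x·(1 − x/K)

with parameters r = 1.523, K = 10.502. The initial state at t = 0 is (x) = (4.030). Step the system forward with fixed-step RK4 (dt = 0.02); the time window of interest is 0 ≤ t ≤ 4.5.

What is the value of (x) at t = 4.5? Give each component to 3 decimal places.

t=0.000: state=(4.030)
step 1 (dt=0.02): k1=(3.782), k2=(3.796), k3=(3.796), k4=(3.808); state += dt/6·(k1+2k2+2k3+k4)
t=0.020: state=(4.106)
t=0.040: state=(4.182)
t=0.060: state=(4.259)
continuing one RK4 step at a time; state shown every 10 steps (Δt=0.2):
t=0.200: state=(4.808)
t=0.400: state=(5.606)
t=0.600: state=(6.388)
t=0.800: state=(7.121)
t=1.000: state=(7.778)
t=1.200: state=(8.347)
t=1.400: state=(8.822)
t=1.600: state=(9.209)
t=1.800: state=(9.517)
t=2.000: state=(9.757)
t=2.200: state=(9.942)
t=2.400: state=(10.083)
t=2.600: state=(10.190)
t=2.800: state=(10.270)
t=3.000: state=(10.330)
t=3.200: state=(10.375)
t=3.400: state=(10.408)
t=3.600: state=(10.432)
t=3.800: state=(10.451)
t=4.000: state=(10.464)
t=4.200: state=(10.474)
t=4.400: state=(10.481)
t=4.500: state=(10.484)

(x) = (10.484)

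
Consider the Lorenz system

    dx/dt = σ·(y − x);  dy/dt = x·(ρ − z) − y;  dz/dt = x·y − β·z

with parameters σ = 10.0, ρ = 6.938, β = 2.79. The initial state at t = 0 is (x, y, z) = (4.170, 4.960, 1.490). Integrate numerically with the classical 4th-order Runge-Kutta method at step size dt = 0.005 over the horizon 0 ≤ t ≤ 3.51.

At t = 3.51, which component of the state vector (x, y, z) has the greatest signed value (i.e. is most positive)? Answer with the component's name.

largest component: z

t=0.000: state=(4.170, 4.960, 1.490)
step 1 (dt=0.005): k1=(7.900, 17.758, 16.526), k2=(8.146, 17.648, 16.695), k3=(8.138, 17.650, 16.696), k4=(8.376, 17.540, 16.867); state += dt/6·(k1+2k2+2k3+k4)
t=0.005: state=(4.211, 5.048, 1.573)
t=0.010: state=(4.254, 5.135, 1.659)
t=0.015: state=(4.299, 5.221, 1.746)
continuing one RK4 step at a time; state shown every 40 steps (Δt=0.2):
t=0.200: state=(6.288, 6.994, 6.162)
t=0.400: state=(5.575, 4.347, 9.093)
t=0.600: state=(3.237, 2.420, 7.243)
t=0.800: state=(2.440, 2.384, 5.094)
t=1.000: state=(2.767, 3.115, 3.989)
t=1.200: state=(3.719, 4.285, 4.159)
t=1.400: state=(4.757, 5.132, 5.588)
t=1.600: state=(4.909, 4.680, 6.979)
t=1.800: state=(4.154, 3.740, 6.876)
t=2.000: state=(3.561, 3.411, 5.969)
t=2.200: state=(3.543, 3.656, 5.304)
t=2.400: state=(3.914, 4.142, 5.276)
t=2.600: state=(4.316, 4.457, 5.784)
t=2.800: state=(4.397, 4.337, 6.292)
t=3.000: state=(4.155, 4.005, 6.328)
t=3.200: state=(3.910, 3.832, 6.012)
t=3.400: state=(3.869, 3.901, 5.726)
t=3.510: state=(3.929, 4.001, 5.671)
compare at T: x=3.929, y=4.001, z=5.671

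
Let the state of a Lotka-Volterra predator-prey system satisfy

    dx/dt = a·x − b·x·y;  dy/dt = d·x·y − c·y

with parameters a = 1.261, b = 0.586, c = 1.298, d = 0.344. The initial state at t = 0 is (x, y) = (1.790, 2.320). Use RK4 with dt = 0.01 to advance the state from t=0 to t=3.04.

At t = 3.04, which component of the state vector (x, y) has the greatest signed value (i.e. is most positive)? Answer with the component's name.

t=0.000: state=(1.790, 2.320)
step 1 (dt=0.01): k1=(-0.176, -1.583), k2=(-0.168, -1.578), k3=(-0.168, -1.578), k4=(-0.160, -1.573); state += dt/6·(k1+2k2+2k3+k4)
t=0.010: state=(1.788, 2.304)
t=0.020: state=(1.787, 2.289)
t=0.030: state=(1.785, 2.273)
continuing one RK4 step at a time; state shown every 10 steps (Δt=0.1):
t=0.100: state=(1.781, 2.167)
t=0.200: state=(1.787, 2.023)
t=0.300: state=(1.807, 1.890)
t=0.400: state=(1.842, 1.767)
t=0.500: state=(1.890, 1.655)
t=0.600: state=(1.952, 1.553)
t=0.700: state=(2.027, 1.460)
t=0.800: state=(2.116, 1.377)
t=0.900: state=(2.219, 1.303)
t=1.000: state=(2.337, 1.238)
t=1.100: state=(2.470, 1.181)
t=1.200: state=(2.618, 1.132)
t=1.300: state=(2.783, 1.091)
t=1.400: state=(2.965, 1.058)
t=1.500: state=(3.164, 1.032)
t=1.600: state=(3.380, 1.014)
t=1.700: state=(3.614, 1.005)
t=1.800: state=(3.866, 1.004)
t=1.900: state=(4.134, 1.011)
t=2.000: state=(4.418, 1.029)
t=2.100: state=(4.715, 1.057)
t=2.200: state=(5.021, 1.098)
t=2.300: state=(5.333, 1.152)
t=2.400: state=(5.644, 1.222)
t=2.500: state=(5.945, 1.310)
t=2.600: state=(6.226, 1.419)
t=2.700: state=(6.475, 1.551)
t=2.800: state=(6.677, 1.708)
t=2.900: state=(6.817, 1.892)
t=3.000: state=(6.880, 2.104)
t=3.040: state=(6.880, 2.196)
compare at T: x=6.880, y=2.196

largest component: x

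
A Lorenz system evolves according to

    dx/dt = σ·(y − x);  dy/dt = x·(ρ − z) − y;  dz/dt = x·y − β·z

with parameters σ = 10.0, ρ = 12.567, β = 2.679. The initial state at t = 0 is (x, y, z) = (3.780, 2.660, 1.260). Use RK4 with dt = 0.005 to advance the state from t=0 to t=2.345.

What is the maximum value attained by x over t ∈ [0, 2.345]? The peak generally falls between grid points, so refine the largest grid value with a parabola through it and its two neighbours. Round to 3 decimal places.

t=0.000: state=(3.780, 2.660, 1.260)
step 1 (dt=0.005): k1=(-11.200, 40.080, 6.679), k2=(-9.918, 39.601, 6.936), k3=(-9.962, 39.636, 6.939), k4=(-8.720, 39.190, 7.193); state += dt/6·(k1+2k2+2k3+k4)
t=0.005: state=(3.730, 2.858, 1.295)
t=0.010: state=(3.693, 3.052, 1.332)
t=0.015: state=(3.666, 3.243, 1.372)
continuing one RK4 step at a time; state shown every 20 steps (Δt=0.1):
t=0.100: state=(4.438, 6.365, 2.550)
t=0.200: state=(7.097, 10.240, 6.251)
t=0.300: state=(9.822, 11.454, 13.406)
t=0.400: state=(9.309, 6.672, 18.382)
t=0.500: state=(5.765, 2.089, 16.811)
t=0.600: state=(2.861, 0.834, 13.333)
t=0.700: state=(1.572, 0.886, 10.348)
t=0.800: state=(1.260, 1.241, 8.040)
t=0.900: state=(1.443, 1.810, 6.328)
t=1.000: state=(1.995, 2.749, 5.181)
t=1.100: state=(3.001, 4.291, 4.734)
t=1.200: state=(4.628, 6.599, 5.458)
t=1.300: state=(6.838, 9.136, 8.240)
t=1.400: state=(8.669, 9.667, 13.039)
t=1.500: state=(8.336, 6.700, 16.353)
t=1.600: state=(6.032, 3.495, 15.652)
t=1.700: state=(3.885, 2.263, 13.139)
t=1.800: state=(2.817, 2.249, 10.674)
t=1.900: state=(2.629, 2.773, 8.746)
t=2.000: state=(3.044, 3.717, 7.487)
t=2.100: state=(3.967, 5.139, 7.088)
t=2.200: state=(5.359, 6.928, 7.918)
t=2.300: state=(6.923, 8.333, 10.281)
t=2.345: state=(7.473, 8.465, 11.695)
largest grid value and its neighbours: x(0.335)=10.14877, x(0.340)=10.15188, x(0.345)=10.14343
parabola through these three points peaks at t≈0.339 with x≈10.15219

max x = 10.152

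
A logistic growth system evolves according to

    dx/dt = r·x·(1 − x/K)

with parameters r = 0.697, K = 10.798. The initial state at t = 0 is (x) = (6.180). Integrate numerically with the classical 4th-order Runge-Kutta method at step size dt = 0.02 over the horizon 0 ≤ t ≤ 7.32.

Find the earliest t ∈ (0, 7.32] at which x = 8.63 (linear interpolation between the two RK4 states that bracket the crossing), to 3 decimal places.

t=0.000: state=(6.180)
step 1 (dt=0.02): k1=(1.842), k2=(1.840), k3=(1.840), k4=(1.838); state += dt/6·(k1+2k2+2k3+k4)
t=0.020: state=(6.217)
t=0.040: state=(6.254)
t=0.060: state=(6.290)
continuing one RK4 step at a time; state shown every 25 steps (Δt=0.5):
t=0.500: state=(7.070)
t=1.000: state=(7.869)
t=1.500: state=(8.552)
t=1.560: state=(8.625)
next step: t=1.580: state=(8.649) — x has crossed 8.63
linear interpolation between t=1.560 (8.62521) and t=1.580 (8.64930) → t≈1.564

t = 1.564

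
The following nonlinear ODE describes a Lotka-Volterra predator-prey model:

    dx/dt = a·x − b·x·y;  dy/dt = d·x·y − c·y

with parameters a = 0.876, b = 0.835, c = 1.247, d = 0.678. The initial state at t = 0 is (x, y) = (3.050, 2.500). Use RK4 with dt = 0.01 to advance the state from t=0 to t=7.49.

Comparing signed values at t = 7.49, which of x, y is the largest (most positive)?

t=0.000: state=(3.050, 2.500)
step 1 (dt=0.01): k1=(-3.695, 2.052), k2=(-3.699, 2.029), k3=(-3.698, 2.029), k4=(-3.701, 2.006); state += dt/6·(k1+2k2+2k3+k4)
t=0.010: state=(3.013, 2.520)
t=0.020: state=(2.976, 2.540)
t=0.030: state=(2.939, 2.559)
continuing one RK4 step at a time; state shown every 25 steps (Δt=0.25):
t=0.250: state=(2.160, 2.842)
t=0.500: state=(1.481, 2.822)
t=0.750: state=(1.049, 2.552)
t=1.000: state=(0.796, 2.181)
t=1.250: state=(0.654, 1.803)
t=1.500: state=(0.579, 1.465)
t=1.750: state=(0.548, 1.179)
t=2.000: state=(0.547, 0.947)
t=2.250: state=(0.570, 0.762)
t=2.500: state=(0.615, 0.617)
t=2.750: state=(0.681, 0.504)
t=3.000: state=(0.770, 0.417)
t=3.250: state=(0.885, 0.351)
t=3.500: state=(1.030, 0.302)
t=3.750: state=(1.208, 0.267)
t=4.000: state=(1.426, 0.245)
t=4.250: state=(1.689, 0.233)
t=4.500: state=(2.004, 0.233)
t=4.750: state=(2.373, 0.247)
t=5.000: state=(2.797, 0.280)
t=5.250: state=(3.264, 0.343)
t=5.500: state=(3.743, 0.455)
t=5.750: state=(4.160, 0.651)
t=6.000: state=(4.377, 0.987)
t=6.250: state=(4.213, 1.507)
t=6.500: state=(3.583, 2.149)
t=6.750: state=(2.683, 2.679)
t=7.000: state=(1.859, 2.874)
t=7.250: state=(1.282, 2.736)
t=7.490: state=(0.942, 2.425)
compare at T: x=0.942, y=2.425

largest component: y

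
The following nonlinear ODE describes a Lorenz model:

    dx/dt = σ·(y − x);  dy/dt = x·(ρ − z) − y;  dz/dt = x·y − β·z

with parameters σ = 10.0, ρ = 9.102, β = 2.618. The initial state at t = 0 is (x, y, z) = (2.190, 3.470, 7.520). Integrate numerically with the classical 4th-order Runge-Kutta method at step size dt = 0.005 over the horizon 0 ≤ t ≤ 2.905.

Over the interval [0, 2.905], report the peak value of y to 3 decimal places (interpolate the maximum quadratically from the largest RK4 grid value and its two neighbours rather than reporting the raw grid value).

t=0.000: state=(2.190, 3.470, 7.520)
step 1 (dt=0.005): k1=(12.800, -0.005, -12.088), k2=(12.480, 0.112, -11.898), k3=(12.491, 0.110, -11.901), k4=(12.181, 0.227, -11.714); state += dt/6·(k1+2k2+2k3+k4)
t=0.005: state=(2.252, 3.471, 7.460)
t=0.010: state=(2.312, 3.472, 7.403)
t=0.015: state=(2.369, 3.475, 7.347)
continuing one RK4 step at a time; state shown every 20 steps (Δt=0.1):
t=0.100: state=(3.056, 3.678, 6.630)
t=0.200: state=(3.626, 4.190, 6.265)
t=0.300: state=(4.219, 4.841, 6.389)
t=0.400: state=(4.840, 5.433, 6.986)
t=0.500: state=(5.343, 5.722, 7.909)
t=0.600: state=(5.542, 5.546, 8.819)
t=0.700: state=(5.358, 5.007, 9.334)
t=0.800: state=(4.909, 4.403, 9.303)
t=0.900: state=(4.421, 3.982, 8.865)
t=1.000: state=(4.070, 3.818, 8.263)
t=1.100: state=(3.925, 3.884, 7.701)
t=1.200: state=(3.978, 4.120, 7.312)
t=1.300: state=(4.189, 4.459, 7.168)
t=1.400: state=(4.493, 4.816, 7.294)
t=1.500: state=(4.803, 5.084, 7.651)
t=1.600: state=(5.023, 5.169, 8.121)
t=1.700: state=(5.079, 5.044, 8.533)
t=1.800: state=(4.962, 4.776, 8.741)
t=1.900: state=(4.736, 4.488, 8.700)
t=2.000: state=(4.498, 4.283, 8.470)
t=2.100: state=(4.327, 4.206, 8.158)
t=2.200: state=(4.262, 4.253, 7.869)
t=2.300: state=(4.304, 4.393, 7.682)
t=2.400: state=(4.428, 4.579, 7.636)
t=2.500: state=(4.590, 4.756, 7.732)
t=2.600: state=(4.741, 4.869, 7.934)
t=2.700: state=(4.833, 4.884, 8.168)
t=2.800: state=(4.840, 4.803, 8.353)
t=2.900: state=(4.768, 4.666, 8.431)
t=2.905: state=(4.763, 4.659, 8.432)
largest grid value and its neighbours: y(0.510)=5.72559, y(0.515)=5.72579, y(0.520)=5.72475
parabola through these three points peaks at t≈0.513 with y≈5.72586

max y = 5.726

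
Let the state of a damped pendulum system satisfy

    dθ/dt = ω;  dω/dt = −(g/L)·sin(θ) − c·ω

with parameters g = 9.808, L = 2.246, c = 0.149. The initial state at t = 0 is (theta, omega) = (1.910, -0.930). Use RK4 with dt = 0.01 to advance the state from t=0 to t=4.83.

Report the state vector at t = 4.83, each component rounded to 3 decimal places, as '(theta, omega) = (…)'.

(theta, omega) = (-1.023, -1.388)

t=0.000: state=(1.910, -0.930)
step 1 (dt=0.01): k1=(-0.930, -3.979), k2=(-0.950, -3.983), k3=(-0.950, -3.983), k4=(-0.970, -3.987); state += dt/6·(k1+2k2+2k3+k4)
t=0.010: state=(1.901, -0.970)
t=0.020: state=(1.891, -1.010)
t=0.030: state=(1.880, -1.050)
continuing one RK4 step at a time; state shown every 20 steps (Δt=0.2):
t=0.200: state=(1.643, -1.740)
t=0.400: state=(1.215, -2.536)
t=0.600: state=(0.641, -3.145)
t=0.800: state=(-0.014, -3.315)
t=1.000: state=(-0.647, -2.936)
t=1.200: state=(-1.162, -2.173)
t=1.400: state=(-1.508, -1.274)
t=1.600: state=(-1.673, -0.378)
t=1.800: state=(-1.661, 0.489)
t=2.000: state=(-1.478, 1.334)
t=2.200: state=(-1.131, 2.123)
t=2.400: state=(-0.641, 2.726)
t=2.600: state=(-0.067, 2.942)
t=2.800: state=(0.502, 2.667)
t=3.000: state=(0.974, 2.007)
t=3.200: state=(1.293, 1.167)
t=3.400: state=(1.439, 0.289)
t=3.600: state=(1.410, -0.573)
t=3.800: state=(1.212, -1.389)
t=4.000: state=(0.861, -2.090)
t=4.200: state=(0.393, -2.533)
t=4.400: state=(-0.125, -2.573)
t=4.600: state=(-0.607, -2.186)
t=4.800: state=(-0.979, -1.505)
t=4.830: state=(-1.023, -1.388)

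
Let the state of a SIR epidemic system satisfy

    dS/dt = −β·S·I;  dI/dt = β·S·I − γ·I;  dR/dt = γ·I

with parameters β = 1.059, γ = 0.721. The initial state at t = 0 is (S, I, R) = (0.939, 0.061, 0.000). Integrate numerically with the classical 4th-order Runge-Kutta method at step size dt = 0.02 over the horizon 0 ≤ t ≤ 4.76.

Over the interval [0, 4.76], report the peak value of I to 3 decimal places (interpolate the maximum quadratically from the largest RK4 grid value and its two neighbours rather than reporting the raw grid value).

max I = 0.100

t=0.000: state=(0.939, 0.061, 0.000)
step 1 (dt=0.02): k1=(-0.061, 0.017, 0.044), k2=(-0.061, 0.017, 0.044), k3=(-0.061, 0.017, 0.044), k4=(-0.061, 0.017, 0.044); state += dt/6·(k1+2k2+2k3+k4)
t=0.020: state=(0.938, 0.061, 0.001)
t=0.040: state=(0.937, 0.062, 0.002)
t=0.060: state=(0.935, 0.062, 0.003)
continuing one RK4 step at a time; state shown every 10 steps (Δt=0.2):
t=0.200: state=(0.927, 0.064, 0.009)
t=0.400: state=(0.914, 0.068, 0.019)
t=0.600: state=(0.900, 0.071, 0.029)
t=0.800: state=(0.887, 0.074, 0.039)
t=1.000: state=(0.873, 0.077, 0.050)
t=1.200: state=(0.858, 0.081, 0.061)
t=1.400: state=(0.843, 0.084, 0.073)
t=1.600: state=(0.828, 0.086, 0.085)
t=1.800: state=(0.813, 0.089, 0.098)
t=2.000: state=(0.798, 0.091, 0.111)
t=2.200: state=(0.782, 0.093, 0.124)
t=2.400: state=(0.767, 0.095, 0.138)
t=2.600: state=(0.751, 0.097, 0.152)
t=2.800: state=(0.736, 0.098, 0.166)
t=3.000: state=(0.721, 0.099, 0.180)
t=3.200: state=(0.706, 0.100, 0.195)
t=3.400: state=(0.691, 0.100, 0.209)
t=3.600: state=(0.676, 0.100, 0.223)
t=3.800: state=(0.662, 0.100, 0.238)
t=4.000: state=(0.648, 0.099, 0.252)
t=4.200: state=(0.635, 0.099, 0.267)
t=4.400: state=(0.622, 0.098, 0.281)
t=4.600: state=(0.609, 0.096, 0.295)
t=4.760: state=(0.599, 0.095, 0.306)
largest grid value and its neighbours: I(3.520)=0.10028, I(3.540)=0.10028, I(3.560)=0.10028
parabola through these three points peaks at t≈3.538 with I≈0.10028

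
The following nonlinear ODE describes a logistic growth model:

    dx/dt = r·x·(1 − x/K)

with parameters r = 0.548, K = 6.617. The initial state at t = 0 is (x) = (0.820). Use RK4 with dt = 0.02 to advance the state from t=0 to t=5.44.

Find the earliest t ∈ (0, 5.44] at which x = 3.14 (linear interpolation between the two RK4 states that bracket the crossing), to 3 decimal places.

t = 3.383

t=0.000: state=(0.820)
step 1 (dt=0.02): k1=(0.394), k2=(0.395), k3=(0.395), k4=(0.397); state += dt/6·(k1+2k2+2k3+k4)
t=0.020: state=(0.828)
t=0.040: state=(0.836)
t=0.060: state=(0.844)
continuing one RK4 step at a time; state shown every 10 steps (Δt=0.2):
t=0.200: state=(0.902)
t=0.400: state=(0.991)
t=0.600: state=(1.087)
t=0.800: state=(1.190)
t=1.000: state=(1.301)
t=1.200: state=(1.419)
t=1.400: state=(1.545)
t=1.600: state=(1.679)
t=1.800: state=(1.820)
t=2.000: state=(1.968)
t=2.200: state=(2.123)
t=2.400: state=(2.284)
t=2.600: state=(2.450)
t=2.800: state=(2.622)
t=3.000: state=(2.797)
t=3.200: state=(2.975)
t=3.380: state=(3.137)
next step: t=3.400: state=(3.155) — x has crossed 3.14
linear interpolation between t=3.380 (3.13735) and t=3.400 (3.15544) → t≈3.383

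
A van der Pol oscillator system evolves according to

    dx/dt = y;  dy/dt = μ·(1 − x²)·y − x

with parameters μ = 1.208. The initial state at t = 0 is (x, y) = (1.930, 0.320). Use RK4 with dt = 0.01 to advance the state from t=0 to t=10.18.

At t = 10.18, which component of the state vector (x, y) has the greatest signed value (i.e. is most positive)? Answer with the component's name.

largest component: y

t=0.000: state=(1.930, 0.320)
step 1 (dt=0.01): k1=(0.320, -2.983), k2=(0.305, -2.938), k3=(0.305, -2.939), k4=(0.291, -2.894); state += dt/6·(k1+2k2+2k3+k4)
t=0.010: state=(1.933, 0.291)
t=0.020: state=(1.936, 0.262)
t=0.030: state=(1.938, 0.234)
continuing one RK4 step at a time; state shown every 50 steps (Δt=0.5):
t=0.500: state=(1.858, -0.417)
t=1.000: state=(1.589, -0.641)
t=1.500: state=(1.210, -0.901)
t=2.000: state=(0.641, -1.456)
t=2.500: state=(-0.361, -2.636)
t=3.000: state=(-1.673, -1.830)
t=3.500: state=(-2.008, 0.100)
t=4.000: state=(-1.833, 0.501)
t=4.500: state=(-1.537, 0.686)
t=5.000: state=(-1.131, 0.970)
t=5.500: state=(-0.508, 1.616)
t=6.000: state=(0.599, 2.818)
t=6.500: state=(1.812, 1.339)
t=7.000: state=(1.994, -0.223)
t=7.500: state=(1.789, -0.535)
t=8.000: state=(1.476, -0.723)
t=8.500: state=(1.044, -1.045)
t=9.000: state=(0.362, -1.797)
t=9.500: state=(-0.846, -2.896)
t=10.000: state=(-1.907, -0.894)
t=10.180: state=(-2.002, -0.218)
compare at T: x=-2.002, y=-0.218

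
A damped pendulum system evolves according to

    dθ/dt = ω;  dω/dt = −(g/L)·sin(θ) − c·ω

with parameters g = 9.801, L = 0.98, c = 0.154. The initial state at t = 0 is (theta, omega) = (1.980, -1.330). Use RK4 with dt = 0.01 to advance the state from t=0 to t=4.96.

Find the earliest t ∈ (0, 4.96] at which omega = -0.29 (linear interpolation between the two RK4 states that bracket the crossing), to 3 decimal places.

t = 1.125

t=0.000: state=(1.980, -1.330)
step 1 (dt=0.01): k1=(-1.330, -8.970), k2=(-1.375, -8.990), k3=(-1.375, -8.991), k4=(-1.420, -9.010); state += dt/6·(k1+2k2+2k3+k4)
t=0.010: state=(1.966, -1.420)
t=0.020: state=(1.952, -1.510)
t=0.030: state=(1.936, -1.601)
continuing one RK4 step at a time; state shown every 20 steps (Δt=0.2):
t=0.200: state=(1.529, -3.198)
t=0.400: state=(0.713, -4.847)
t=0.600: state=(-0.313, -5.076)
t=0.800: state=(-1.198, -3.578)
t=1.000: state=(-1.709, -1.528)
t=1.120: state=(-1.821, -0.336)
next step: t=1.130: state=(-1.823, -0.239) — omega has crossed -0.29
linear interpolation between t=1.120 (-0.33629) and t=1.130 (-0.23898) → t≈1.125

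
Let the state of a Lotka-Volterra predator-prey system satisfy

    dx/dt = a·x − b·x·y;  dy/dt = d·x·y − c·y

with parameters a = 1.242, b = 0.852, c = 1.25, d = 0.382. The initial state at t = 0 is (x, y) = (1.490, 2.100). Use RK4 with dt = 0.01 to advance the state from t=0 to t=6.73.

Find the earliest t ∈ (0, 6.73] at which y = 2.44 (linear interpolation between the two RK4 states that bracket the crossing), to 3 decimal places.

t=0.000: state=(1.490, 2.100)
step 1 (dt=0.01): k1=(-0.815, -1.430), k2=(-0.804, -1.428), k3=(-0.804, -1.428), k4=(-0.793, -1.426); state += dt/6·(k1+2k2+2k3+k4)
t=0.010: state=(1.482, 2.086)
t=0.020: state=(1.474, 2.071)
t=0.030: state=(1.467, 2.057)
continuing one RK4 step at a time; state shown every 25 steps (Δt=0.25):
t=0.250: state=(1.349, 1.758)
t=0.500: state=(1.307, 1.459)
t=0.750: state=(1.343, 1.211)
t=1.000: state=(1.447, 1.011)
t=1.250: state=(1.619, 0.856)
t=1.500: state=(1.865, 0.739)
t=1.750: state=(2.194, 0.656)
t=2.000: state=(2.618, 0.604)
t=2.250: state=(3.150, 0.581)
t=2.500: state=(3.795, 0.592)
t=2.750: state=(4.542, 0.644)
t=3.000: state=(5.345, 0.756)
t=3.250: state=(6.088, 0.955)
t=3.500: state=(6.560, 1.283)
t=3.750: state=(6.489, 1.759)
t=4.000: state=(5.734, 2.319)
t=4.050: state=(5.515, 2.425)
next step: t=4.060: state=(5.469, 2.446) — y has crossed 2.44
linear interpolation between t=4.050 (2.42544) and t=4.060 (2.44610) → t≈4.057

t = 4.057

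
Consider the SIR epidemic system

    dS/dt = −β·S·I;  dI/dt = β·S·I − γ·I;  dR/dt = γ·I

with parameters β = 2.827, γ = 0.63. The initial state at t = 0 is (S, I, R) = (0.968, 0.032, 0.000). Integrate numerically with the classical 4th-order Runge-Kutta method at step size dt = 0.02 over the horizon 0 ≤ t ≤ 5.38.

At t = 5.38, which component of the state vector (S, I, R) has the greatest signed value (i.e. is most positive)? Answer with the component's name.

t=0.000: state=(0.968, 0.032, 0.000)
step 1 (dt=0.02): k1=(-0.088, 0.067, 0.020), k2=(-0.089, 0.069, 0.021), k3=(-0.089, 0.069, 0.021), k4=(-0.091, 0.070, 0.021); state += dt/6·(k1+2k2+2k3+k4)
t=0.020: state=(0.966, 0.033, 0.000)
t=0.040: state=(0.964, 0.035, 0.001)
t=0.060: state=(0.962, 0.036, 0.001)
continuing one RK4 step at a time; state shown every 10 steps (Δt=0.2):
t=0.200: state=(0.947, 0.048, 0.005)
t=0.400: state=(0.915, 0.072, 0.013)
t=0.600: state=(0.871, 0.106, 0.024)
t=0.800: state=(0.810, 0.150, 0.040)
t=1.000: state=(0.733, 0.205, 0.062)
t=1.200: state=(0.642, 0.267, 0.092)
t=1.400: state=(0.542, 0.329, 0.129)
t=1.600: state=(0.443, 0.383, 0.174)
t=1.800: state=(0.353, 0.422, 0.225)
t=2.000: state=(0.276, 0.444, 0.280)
t=2.200: state=(0.214, 0.450, 0.336)
t=2.400: state=(0.166, 0.441, 0.392)
t=2.600: state=(0.130, 0.423, 0.447)
t=2.800: state=(0.103, 0.398, 0.499)
t=3.000: state=(0.083, 0.370, 0.547)
t=3.200: state=(0.068, 0.340, 0.592)
t=3.400: state=(0.057, 0.311, 0.633)
t=3.600: state=(0.048, 0.282, 0.670)
t=3.800: state=(0.041, 0.255, 0.704)
t=4.000: state=(0.036, 0.230, 0.734)
t=4.200: state=(0.032, 0.206, 0.762)
t=4.400: state=(0.028, 0.185, 0.787)
t=4.600: state=(0.026, 0.166, 0.809)
t=4.800: state=(0.024, 0.148, 0.828)
t=5.000: state=(0.022, 0.132, 0.846)
t=5.200: state=(0.020, 0.118, 0.862)
t=5.380: state=(0.019, 0.106, 0.874)
compare at T: S=0.019, I=0.106, R=0.874

largest component: R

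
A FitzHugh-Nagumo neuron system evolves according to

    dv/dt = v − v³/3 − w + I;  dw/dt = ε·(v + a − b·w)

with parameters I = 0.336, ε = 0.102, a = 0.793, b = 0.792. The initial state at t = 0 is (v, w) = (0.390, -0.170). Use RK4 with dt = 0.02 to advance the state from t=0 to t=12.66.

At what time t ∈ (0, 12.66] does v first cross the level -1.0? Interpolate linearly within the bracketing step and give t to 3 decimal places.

t = 10.944

t=0.000: state=(0.390, -0.170)
step 1 (dt=0.02): k1=(0.876, 0.134), k2=(0.882, 0.135), k3=(0.882, 0.135), k4=(0.888, 0.136); state += dt/6·(k1+2k2+2k3+k4)
t=0.020: state=(0.408, -0.167)
t=0.040: state=(0.426, -0.165)
t=0.060: state=(0.444, -0.162)
continuing one RK4 step at a time; state shown every 25 steps (Δt=0.5):
t=0.500: state=(0.892, -0.092)
t=1.000: state=(1.390, 0.009)
t=1.500: state=(1.672, 0.126)
t=2.000: state=(1.754, 0.247)
t=2.500: state=(1.746, 0.364)
t=3.000: state=(1.708, 0.476)
t=3.500: state=(1.658, 0.581)
t=4.000: state=(1.603, 0.679)
t=4.500: state=(1.545, 0.770)
t=5.000: state=(1.484, 0.855)
t=5.500: state=(1.420, 0.934)
t=6.000: state=(1.352, 1.006)
t=6.500: state=(1.278, 1.071)
t=7.000: state=(1.198, 1.130)
t=7.500: state=(1.108, 1.183)
t=8.000: state=(1.004, 1.228)
t=8.500: state=(0.879, 1.267)
t=9.000: state=(0.720, 1.296)
t=9.500: state=(0.503, 1.315)
t=10.000: state=(0.179, 1.321)
t=10.500: state=(-0.339, 1.305)
t=10.940: state=(-0.994, 1.265)
next step: t=10.960: state=(-1.026, 1.263) — v has crossed -1.0
linear interpolation between t=10.940 (-0.99385) and t=10.960 (-1.02574) → t≈10.944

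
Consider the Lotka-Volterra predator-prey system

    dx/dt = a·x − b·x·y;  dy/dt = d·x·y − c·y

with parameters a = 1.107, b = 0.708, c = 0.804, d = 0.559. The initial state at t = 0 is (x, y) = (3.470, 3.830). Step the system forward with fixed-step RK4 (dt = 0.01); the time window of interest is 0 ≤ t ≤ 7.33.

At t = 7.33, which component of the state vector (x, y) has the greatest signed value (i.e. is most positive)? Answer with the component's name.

largest component: x

t=0.000: state=(3.470, 3.830)
step 1 (dt=0.01): k1=(-5.568, 4.350), k2=(-5.576, 4.315), k3=(-5.576, 4.314), k4=(-5.583, 4.278); state += dt/6·(k1+2k2+2k3+k4)
t=0.010: state=(3.414, 3.873)
t=0.020: state=(3.358, 3.916)
t=0.030: state=(3.302, 3.957)
continuing one RK4 step at a time; state shown every 25 steps (Δt=0.25):
t=0.250: state=(2.145, 4.625)
t=0.500: state=(1.222, 4.759)
t=0.750: state=(0.711, 4.439)
t=1.000: state=(0.446, 3.928)
t=1.250: state=(0.308, 3.384)
t=1.500: state=(0.234, 2.873)
t=1.750: state=(0.193, 2.420)
t=2.000: state=(0.172, 2.030)
t=2.250: state=(0.163, 1.700)
t=2.500: state=(0.163, 1.422)
t=2.750: state=(0.171, 1.191)
t=3.000: state=(0.186, 0.998)
t=3.250: state=(0.209, 0.839)
t=3.500: state=(0.240, 0.708)
t=3.750: state=(0.282, 0.601)
t=4.000: state=(0.337, 0.513)
t=4.250: state=(0.409, 0.442)
t=4.500: state=(0.501, 0.385)
t=4.750: state=(0.620, 0.341)
t=5.000: state=(0.772, 0.307)
t=5.250: state=(0.967, 0.283)
t=5.500: state=(1.214, 0.270)
t=5.750: state=(1.527, 0.267)
t=6.000: state=(1.920, 0.277)
t=6.250: state=(2.405, 0.307)
t=6.500: state=(2.991, 0.365)
t=6.750: state=(3.665, 0.475)
t=7.000: state=(4.372, 0.682)
t=7.250: state=(4.954, 1.073)
t=7.330: state=(5.068, 1.259)
compare at T: x=5.068, y=1.259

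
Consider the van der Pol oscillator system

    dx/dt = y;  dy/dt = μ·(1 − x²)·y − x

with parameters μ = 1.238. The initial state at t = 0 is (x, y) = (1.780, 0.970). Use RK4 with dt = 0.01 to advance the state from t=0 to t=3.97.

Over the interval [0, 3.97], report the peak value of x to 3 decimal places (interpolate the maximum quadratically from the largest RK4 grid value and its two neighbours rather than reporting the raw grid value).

max x = 1.910

t=0.000: state=(1.780, 0.970)
step 1 (dt=0.01): k1=(0.970, -4.384), k2=(0.948, -4.350), k3=(0.948, -4.350), k4=(0.926, -4.315); state += dt/6·(k1+2k2+2k3+k4)
t=0.010: state=(1.789, 0.926)
t=0.020: state=(1.799, 0.884)
t=0.030: state=(1.807, 0.842)
continuing one RK4 step at a time; state shown every 20 steps (Δt=0.2):
t=0.200: state=(1.897, 0.255)
t=0.400: state=(1.903, -0.147)
t=0.600: state=(1.851, -0.358)
t=0.800: state=(1.766, -0.482)
t=1.000: state=(1.660, -0.572)
t=1.200: state=(1.537, -0.655)
t=1.400: state=(1.397, -0.749)
t=1.600: state=(1.236, -0.866)
t=1.800: state=(1.048, -1.023)
t=2.000: state=(0.823, -1.244)
t=2.200: state=(0.544, -1.564)
t=2.400: state=(0.189, -2.015)
t=2.600: state=(-0.269, -2.565)
t=2.800: state=(-0.825, -2.921)
t=3.000: state=(-1.386, -2.526)
t=3.200: state=(-1.788, -1.443)
t=3.400: state=(-1.973, -0.481)
t=3.600: state=(-2.010, 0.053)
t=3.800: state=(-1.970, 0.308)
t=3.970: state=(-1.908, 0.423)
largest grid value and its neighbours: x(0.300)=1.91012, x(0.310)=1.91024, x(0.320)=1.91017
parabola through these three points peaks at t≈0.311 with x≈1.91024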